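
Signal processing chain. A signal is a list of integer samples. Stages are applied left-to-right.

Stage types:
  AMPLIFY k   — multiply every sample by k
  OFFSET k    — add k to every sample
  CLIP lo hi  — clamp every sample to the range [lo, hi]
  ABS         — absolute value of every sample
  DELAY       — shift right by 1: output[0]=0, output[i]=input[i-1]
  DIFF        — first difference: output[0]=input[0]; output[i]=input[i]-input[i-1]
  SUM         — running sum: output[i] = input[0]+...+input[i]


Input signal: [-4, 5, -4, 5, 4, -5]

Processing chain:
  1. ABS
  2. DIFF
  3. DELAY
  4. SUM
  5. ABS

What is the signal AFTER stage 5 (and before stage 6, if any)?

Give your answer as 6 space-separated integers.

Answer: 0 4 5 4 5 4

Derivation:
Input: [-4, 5, -4, 5, 4, -5]
Stage 1 (ABS): |-4|=4, |5|=5, |-4|=4, |5|=5, |4|=4, |-5|=5 -> [4, 5, 4, 5, 4, 5]
Stage 2 (DIFF): s[0]=4, 5-4=1, 4-5=-1, 5-4=1, 4-5=-1, 5-4=1 -> [4, 1, -1, 1, -1, 1]
Stage 3 (DELAY): [0, 4, 1, -1, 1, -1] = [0, 4, 1, -1, 1, -1] -> [0, 4, 1, -1, 1, -1]
Stage 4 (SUM): sum[0..0]=0, sum[0..1]=4, sum[0..2]=5, sum[0..3]=4, sum[0..4]=5, sum[0..5]=4 -> [0, 4, 5, 4, 5, 4]
Stage 5 (ABS): |0|=0, |4|=4, |5|=5, |4|=4, |5|=5, |4|=4 -> [0, 4, 5, 4, 5, 4]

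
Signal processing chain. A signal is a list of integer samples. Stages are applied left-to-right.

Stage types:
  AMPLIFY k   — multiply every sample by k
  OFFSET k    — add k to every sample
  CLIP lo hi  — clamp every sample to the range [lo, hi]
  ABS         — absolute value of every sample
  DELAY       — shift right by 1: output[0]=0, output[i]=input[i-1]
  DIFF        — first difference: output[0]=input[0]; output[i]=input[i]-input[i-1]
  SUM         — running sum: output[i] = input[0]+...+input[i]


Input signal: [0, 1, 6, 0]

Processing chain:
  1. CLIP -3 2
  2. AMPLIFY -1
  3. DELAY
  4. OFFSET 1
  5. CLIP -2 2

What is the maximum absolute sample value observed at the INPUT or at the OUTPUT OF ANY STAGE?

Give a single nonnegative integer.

Input: [0, 1, 6, 0] (max |s|=6)
Stage 1 (CLIP -3 2): clip(0,-3,2)=0, clip(1,-3,2)=1, clip(6,-3,2)=2, clip(0,-3,2)=0 -> [0, 1, 2, 0] (max |s|=2)
Stage 2 (AMPLIFY -1): 0*-1=0, 1*-1=-1, 2*-1=-2, 0*-1=0 -> [0, -1, -2, 0] (max |s|=2)
Stage 3 (DELAY): [0, 0, -1, -2] = [0, 0, -1, -2] -> [0, 0, -1, -2] (max |s|=2)
Stage 4 (OFFSET 1): 0+1=1, 0+1=1, -1+1=0, -2+1=-1 -> [1, 1, 0, -1] (max |s|=1)
Stage 5 (CLIP -2 2): clip(1,-2,2)=1, clip(1,-2,2)=1, clip(0,-2,2)=0, clip(-1,-2,2)=-1 -> [1, 1, 0, -1] (max |s|=1)
Overall max amplitude: 6

Answer: 6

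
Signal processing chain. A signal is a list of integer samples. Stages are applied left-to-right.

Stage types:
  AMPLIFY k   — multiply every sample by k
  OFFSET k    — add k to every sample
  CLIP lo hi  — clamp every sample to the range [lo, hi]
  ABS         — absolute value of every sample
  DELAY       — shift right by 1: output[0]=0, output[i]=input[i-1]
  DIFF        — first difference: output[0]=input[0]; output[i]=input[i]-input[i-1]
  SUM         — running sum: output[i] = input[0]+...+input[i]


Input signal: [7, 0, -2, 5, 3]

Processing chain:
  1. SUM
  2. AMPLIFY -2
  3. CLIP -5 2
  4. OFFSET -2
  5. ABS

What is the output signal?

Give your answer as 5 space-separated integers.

Answer: 7 7 7 7 7

Derivation:
Input: [7, 0, -2, 5, 3]
Stage 1 (SUM): sum[0..0]=7, sum[0..1]=7, sum[0..2]=5, sum[0..3]=10, sum[0..4]=13 -> [7, 7, 5, 10, 13]
Stage 2 (AMPLIFY -2): 7*-2=-14, 7*-2=-14, 5*-2=-10, 10*-2=-20, 13*-2=-26 -> [-14, -14, -10, -20, -26]
Stage 3 (CLIP -5 2): clip(-14,-5,2)=-5, clip(-14,-5,2)=-5, clip(-10,-5,2)=-5, clip(-20,-5,2)=-5, clip(-26,-5,2)=-5 -> [-5, -5, -5, -5, -5]
Stage 4 (OFFSET -2): -5+-2=-7, -5+-2=-7, -5+-2=-7, -5+-2=-7, -5+-2=-7 -> [-7, -7, -7, -7, -7]
Stage 5 (ABS): |-7|=7, |-7|=7, |-7|=7, |-7|=7, |-7|=7 -> [7, 7, 7, 7, 7]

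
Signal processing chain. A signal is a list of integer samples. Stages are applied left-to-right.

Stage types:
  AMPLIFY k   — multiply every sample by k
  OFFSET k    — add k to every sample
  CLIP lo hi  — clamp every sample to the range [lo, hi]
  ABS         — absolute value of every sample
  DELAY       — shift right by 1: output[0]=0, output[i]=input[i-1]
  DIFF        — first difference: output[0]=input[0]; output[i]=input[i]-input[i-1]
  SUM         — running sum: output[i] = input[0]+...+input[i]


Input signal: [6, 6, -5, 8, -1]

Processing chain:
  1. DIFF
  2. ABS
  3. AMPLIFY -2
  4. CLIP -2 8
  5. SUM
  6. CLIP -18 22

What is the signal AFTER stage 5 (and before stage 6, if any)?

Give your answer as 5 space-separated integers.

Input: [6, 6, -5, 8, -1]
Stage 1 (DIFF): s[0]=6, 6-6=0, -5-6=-11, 8--5=13, -1-8=-9 -> [6, 0, -11, 13, -9]
Stage 2 (ABS): |6|=6, |0|=0, |-11|=11, |13|=13, |-9|=9 -> [6, 0, 11, 13, 9]
Stage 3 (AMPLIFY -2): 6*-2=-12, 0*-2=0, 11*-2=-22, 13*-2=-26, 9*-2=-18 -> [-12, 0, -22, -26, -18]
Stage 4 (CLIP -2 8): clip(-12,-2,8)=-2, clip(0,-2,8)=0, clip(-22,-2,8)=-2, clip(-26,-2,8)=-2, clip(-18,-2,8)=-2 -> [-2, 0, -2, -2, -2]
Stage 5 (SUM): sum[0..0]=-2, sum[0..1]=-2, sum[0..2]=-4, sum[0..3]=-6, sum[0..4]=-8 -> [-2, -2, -4, -6, -8]

Answer: -2 -2 -4 -6 -8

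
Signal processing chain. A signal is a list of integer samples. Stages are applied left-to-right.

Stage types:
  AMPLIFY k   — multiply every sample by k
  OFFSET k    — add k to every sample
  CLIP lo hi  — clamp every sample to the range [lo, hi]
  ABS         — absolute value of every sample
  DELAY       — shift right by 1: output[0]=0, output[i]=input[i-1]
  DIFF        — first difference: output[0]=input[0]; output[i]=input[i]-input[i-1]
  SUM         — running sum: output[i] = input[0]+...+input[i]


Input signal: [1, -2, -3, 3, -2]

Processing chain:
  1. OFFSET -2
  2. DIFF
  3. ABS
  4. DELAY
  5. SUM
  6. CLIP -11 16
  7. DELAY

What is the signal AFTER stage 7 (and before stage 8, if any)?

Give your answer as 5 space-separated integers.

Answer: 0 0 1 4 5

Derivation:
Input: [1, -2, -3, 3, -2]
Stage 1 (OFFSET -2): 1+-2=-1, -2+-2=-4, -3+-2=-5, 3+-2=1, -2+-2=-4 -> [-1, -4, -5, 1, -4]
Stage 2 (DIFF): s[0]=-1, -4--1=-3, -5--4=-1, 1--5=6, -4-1=-5 -> [-1, -3, -1, 6, -5]
Stage 3 (ABS): |-1|=1, |-3|=3, |-1|=1, |6|=6, |-5|=5 -> [1, 3, 1, 6, 5]
Stage 4 (DELAY): [0, 1, 3, 1, 6] = [0, 1, 3, 1, 6] -> [0, 1, 3, 1, 6]
Stage 5 (SUM): sum[0..0]=0, sum[0..1]=1, sum[0..2]=4, sum[0..3]=5, sum[0..4]=11 -> [0, 1, 4, 5, 11]
Stage 6 (CLIP -11 16): clip(0,-11,16)=0, clip(1,-11,16)=1, clip(4,-11,16)=4, clip(5,-11,16)=5, clip(11,-11,16)=11 -> [0, 1, 4, 5, 11]
Stage 7 (DELAY): [0, 0, 1, 4, 5] = [0, 0, 1, 4, 5] -> [0, 0, 1, 4, 5]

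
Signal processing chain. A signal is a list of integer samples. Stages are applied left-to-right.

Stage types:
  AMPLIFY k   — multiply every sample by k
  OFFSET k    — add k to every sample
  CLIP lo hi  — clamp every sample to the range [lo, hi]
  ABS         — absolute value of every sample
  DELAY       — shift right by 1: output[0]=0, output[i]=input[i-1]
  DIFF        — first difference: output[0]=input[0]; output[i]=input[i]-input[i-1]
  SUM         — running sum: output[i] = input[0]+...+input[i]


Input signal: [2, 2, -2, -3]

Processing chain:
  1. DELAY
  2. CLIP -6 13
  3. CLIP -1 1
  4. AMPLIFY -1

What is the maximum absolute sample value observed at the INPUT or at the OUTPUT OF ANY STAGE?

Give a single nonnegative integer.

Input: [2, 2, -2, -3] (max |s|=3)
Stage 1 (DELAY): [0, 2, 2, -2] = [0, 2, 2, -2] -> [0, 2, 2, -2] (max |s|=2)
Stage 2 (CLIP -6 13): clip(0,-6,13)=0, clip(2,-6,13)=2, clip(2,-6,13)=2, clip(-2,-6,13)=-2 -> [0, 2, 2, -2] (max |s|=2)
Stage 3 (CLIP -1 1): clip(0,-1,1)=0, clip(2,-1,1)=1, clip(2,-1,1)=1, clip(-2,-1,1)=-1 -> [0, 1, 1, -1] (max |s|=1)
Stage 4 (AMPLIFY -1): 0*-1=0, 1*-1=-1, 1*-1=-1, -1*-1=1 -> [0, -1, -1, 1] (max |s|=1)
Overall max amplitude: 3

Answer: 3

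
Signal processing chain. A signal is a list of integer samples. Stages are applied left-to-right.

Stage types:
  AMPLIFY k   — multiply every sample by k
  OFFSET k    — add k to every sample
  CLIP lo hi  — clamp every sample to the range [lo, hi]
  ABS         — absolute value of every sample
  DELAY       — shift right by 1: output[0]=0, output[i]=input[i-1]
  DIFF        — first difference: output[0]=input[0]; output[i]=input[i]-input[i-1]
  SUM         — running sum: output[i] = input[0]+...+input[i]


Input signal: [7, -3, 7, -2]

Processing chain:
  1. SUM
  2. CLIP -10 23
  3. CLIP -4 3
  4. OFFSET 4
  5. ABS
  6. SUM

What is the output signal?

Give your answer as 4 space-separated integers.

Input: [7, -3, 7, -2]
Stage 1 (SUM): sum[0..0]=7, sum[0..1]=4, sum[0..2]=11, sum[0..3]=9 -> [7, 4, 11, 9]
Stage 2 (CLIP -10 23): clip(7,-10,23)=7, clip(4,-10,23)=4, clip(11,-10,23)=11, clip(9,-10,23)=9 -> [7, 4, 11, 9]
Stage 3 (CLIP -4 3): clip(7,-4,3)=3, clip(4,-4,3)=3, clip(11,-4,3)=3, clip(9,-4,3)=3 -> [3, 3, 3, 3]
Stage 4 (OFFSET 4): 3+4=7, 3+4=7, 3+4=7, 3+4=7 -> [7, 7, 7, 7]
Stage 5 (ABS): |7|=7, |7|=7, |7|=7, |7|=7 -> [7, 7, 7, 7]
Stage 6 (SUM): sum[0..0]=7, sum[0..1]=14, sum[0..2]=21, sum[0..3]=28 -> [7, 14, 21, 28]

Answer: 7 14 21 28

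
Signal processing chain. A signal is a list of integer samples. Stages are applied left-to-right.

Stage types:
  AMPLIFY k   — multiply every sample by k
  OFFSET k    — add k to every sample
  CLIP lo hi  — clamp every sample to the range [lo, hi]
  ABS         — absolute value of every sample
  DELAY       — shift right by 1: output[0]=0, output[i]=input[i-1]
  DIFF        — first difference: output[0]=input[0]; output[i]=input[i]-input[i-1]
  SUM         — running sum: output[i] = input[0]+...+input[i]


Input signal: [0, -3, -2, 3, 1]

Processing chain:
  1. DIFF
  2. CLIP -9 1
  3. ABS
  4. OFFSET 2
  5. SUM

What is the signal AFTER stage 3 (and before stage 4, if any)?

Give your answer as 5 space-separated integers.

Input: [0, -3, -2, 3, 1]
Stage 1 (DIFF): s[0]=0, -3-0=-3, -2--3=1, 3--2=5, 1-3=-2 -> [0, -3, 1, 5, -2]
Stage 2 (CLIP -9 1): clip(0,-9,1)=0, clip(-3,-9,1)=-3, clip(1,-9,1)=1, clip(5,-9,1)=1, clip(-2,-9,1)=-2 -> [0, -3, 1, 1, -2]
Stage 3 (ABS): |0|=0, |-3|=3, |1|=1, |1|=1, |-2|=2 -> [0, 3, 1, 1, 2]

Answer: 0 3 1 1 2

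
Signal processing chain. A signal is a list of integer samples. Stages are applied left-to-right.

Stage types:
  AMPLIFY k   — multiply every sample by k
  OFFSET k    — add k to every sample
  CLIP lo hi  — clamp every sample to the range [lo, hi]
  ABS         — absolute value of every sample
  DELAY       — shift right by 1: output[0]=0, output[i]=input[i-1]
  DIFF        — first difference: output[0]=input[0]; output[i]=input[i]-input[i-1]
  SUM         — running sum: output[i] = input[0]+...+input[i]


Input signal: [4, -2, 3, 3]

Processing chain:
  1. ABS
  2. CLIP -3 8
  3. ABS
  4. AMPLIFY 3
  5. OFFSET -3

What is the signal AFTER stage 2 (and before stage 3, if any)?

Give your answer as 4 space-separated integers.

Input: [4, -2, 3, 3]
Stage 1 (ABS): |4|=4, |-2|=2, |3|=3, |3|=3 -> [4, 2, 3, 3]
Stage 2 (CLIP -3 8): clip(4,-3,8)=4, clip(2,-3,8)=2, clip(3,-3,8)=3, clip(3,-3,8)=3 -> [4, 2, 3, 3]

Answer: 4 2 3 3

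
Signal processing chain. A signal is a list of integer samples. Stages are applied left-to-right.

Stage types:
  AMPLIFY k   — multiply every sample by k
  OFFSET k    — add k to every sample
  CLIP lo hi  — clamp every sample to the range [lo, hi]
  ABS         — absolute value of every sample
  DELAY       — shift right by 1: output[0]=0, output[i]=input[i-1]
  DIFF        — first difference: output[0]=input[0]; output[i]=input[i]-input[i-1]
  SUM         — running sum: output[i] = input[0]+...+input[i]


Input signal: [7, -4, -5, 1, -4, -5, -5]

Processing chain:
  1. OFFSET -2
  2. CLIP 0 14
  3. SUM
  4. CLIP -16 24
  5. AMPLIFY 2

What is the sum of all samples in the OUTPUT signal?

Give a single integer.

Answer: 70

Derivation:
Input: [7, -4, -5, 1, -4, -5, -5]
Stage 1 (OFFSET -2): 7+-2=5, -4+-2=-6, -5+-2=-7, 1+-2=-1, -4+-2=-6, -5+-2=-7, -5+-2=-7 -> [5, -6, -7, -1, -6, -7, -7]
Stage 2 (CLIP 0 14): clip(5,0,14)=5, clip(-6,0,14)=0, clip(-7,0,14)=0, clip(-1,0,14)=0, clip(-6,0,14)=0, clip(-7,0,14)=0, clip(-7,0,14)=0 -> [5, 0, 0, 0, 0, 0, 0]
Stage 3 (SUM): sum[0..0]=5, sum[0..1]=5, sum[0..2]=5, sum[0..3]=5, sum[0..4]=5, sum[0..5]=5, sum[0..6]=5 -> [5, 5, 5, 5, 5, 5, 5]
Stage 4 (CLIP -16 24): clip(5,-16,24)=5, clip(5,-16,24)=5, clip(5,-16,24)=5, clip(5,-16,24)=5, clip(5,-16,24)=5, clip(5,-16,24)=5, clip(5,-16,24)=5 -> [5, 5, 5, 5, 5, 5, 5]
Stage 5 (AMPLIFY 2): 5*2=10, 5*2=10, 5*2=10, 5*2=10, 5*2=10, 5*2=10, 5*2=10 -> [10, 10, 10, 10, 10, 10, 10]
Output sum: 70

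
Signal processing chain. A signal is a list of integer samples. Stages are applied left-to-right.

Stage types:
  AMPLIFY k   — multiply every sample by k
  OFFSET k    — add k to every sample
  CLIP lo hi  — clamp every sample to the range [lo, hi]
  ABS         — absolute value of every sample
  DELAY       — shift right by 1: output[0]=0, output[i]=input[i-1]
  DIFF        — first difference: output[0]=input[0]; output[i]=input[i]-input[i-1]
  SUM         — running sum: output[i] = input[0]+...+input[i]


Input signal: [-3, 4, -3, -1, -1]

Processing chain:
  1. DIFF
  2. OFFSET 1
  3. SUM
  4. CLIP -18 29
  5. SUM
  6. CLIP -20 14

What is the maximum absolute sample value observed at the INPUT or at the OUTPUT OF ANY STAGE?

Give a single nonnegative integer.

Answer: 11

Derivation:
Input: [-3, 4, -3, -1, -1] (max |s|=4)
Stage 1 (DIFF): s[0]=-3, 4--3=7, -3-4=-7, -1--3=2, -1--1=0 -> [-3, 7, -7, 2, 0] (max |s|=7)
Stage 2 (OFFSET 1): -3+1=-2, 7+1=8, -7+1=-6, 2+1=3, 0+1=1 -> [-2, 8, -6, 3, 1] (max |s|=8)
Stage 3 (SUM): sum[0..0]=-2, sum[0..1]=6, sum[0..2]=0, sum[0..3]=3, sum[0..4]=4 -> [-2, 6, 0, 3, 4] (max |s|=6)
Stage 4 (CLIP -18 29): clip(-2,-18,29)=-2, clip(6,-18,29)=6, clip(0,-18,29)=0, clip(3,-18,29)=3, clip(4,-18,29)=4 -> [-2, 6, 0, 3, 4] (max |s|=6)
Stage 5 (SUM): sum[0..0]=-2, sum[0..1]=4, sum[0..2]=4, sum[0..3]=7, sum[0..4]=11 -> [-2, 4, 4, 7, 11] (max |s|=11)
Stage 6 (CLIP -20 14): clip(-2,-20,14)=-2, clip(4,-20,14)=4, clip(4,-20,14)=4, clip(7,-20,14)=7, clip(11,-20,14)=11 -> [-2, 4, 4, 7, 11] (max |s|=11)
Overall max amplitude: 11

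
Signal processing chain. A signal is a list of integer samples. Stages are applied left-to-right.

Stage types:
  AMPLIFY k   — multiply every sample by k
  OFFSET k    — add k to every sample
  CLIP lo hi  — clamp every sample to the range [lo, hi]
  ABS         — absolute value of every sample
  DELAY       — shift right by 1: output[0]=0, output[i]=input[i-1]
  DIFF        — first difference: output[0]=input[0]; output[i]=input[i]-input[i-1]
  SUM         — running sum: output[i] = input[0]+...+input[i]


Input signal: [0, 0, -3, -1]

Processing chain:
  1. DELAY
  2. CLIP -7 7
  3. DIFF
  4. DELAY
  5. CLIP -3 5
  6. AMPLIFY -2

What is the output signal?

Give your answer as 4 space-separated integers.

Input: [0, 0, -3, -1]
Stage 1 (DELAY): [0, 0, 0, -3] = [0, 0, 0, -3] -> [0, 0, 0, -3]
Stage 2 (CLIP -7 7): clip(0,-7,7)=0, clip(0,-7,7)=0, clip(0,-7,7)=0, clip(-3,-7,7)=-3 -> [0, 0, 0, -3]
Stage 3 (DIFF): s[0]=0, 0-0=0, 0-0=0, -3-0=-3 -> [0, 0, 0, -3]
Stage 4 (DELAY): [0, 0, 0, 0] = [0, 0, 0, 0] -> [0, 0, 0, 0]
Stage 5 (CLIP -3 5): clip(0,-3,5)=0, clip(0,-3,5)=0, clip(0,-3,5)=0, clip(0,-3,5)=0 -> [0, 0, 0, 0]
Stage 6 (AMPLIFY -2): 0*-2=0, 0*-2=0, 0*-2=0, 0*-2=0 -> [0, 0, 0, 0]

Answer: 0 0 0 0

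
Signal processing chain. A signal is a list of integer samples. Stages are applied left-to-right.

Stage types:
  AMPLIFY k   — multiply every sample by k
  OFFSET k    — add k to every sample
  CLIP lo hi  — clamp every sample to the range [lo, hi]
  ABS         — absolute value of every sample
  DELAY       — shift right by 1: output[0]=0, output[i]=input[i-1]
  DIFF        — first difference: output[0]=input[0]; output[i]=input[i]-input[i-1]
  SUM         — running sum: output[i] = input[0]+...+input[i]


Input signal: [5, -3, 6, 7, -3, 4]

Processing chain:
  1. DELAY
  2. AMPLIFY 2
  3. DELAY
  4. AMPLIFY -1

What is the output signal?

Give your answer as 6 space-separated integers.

Input: [5, -3, 6, 7, -3, 4]
Stage 1 (DELAY): [0, 5, -3, 6, 7, -3] = [0, 5, -3, 6, 7, -3] -> [0, 5, -3, 6, 7, -3]
Stage 2 (AMPLIFY 2): 0*2=0, 5*2=10, -3*2=-6, 6*2=12, 7*2=14, -3*2=-6 -> [0, 10, -6, 12, 14, -6]
Stage 3 (DELAY): [0, 0, 10, -6, 12, 14] = [0, 0, 10, -6, 12, 14] -> [0, 0, 10, -6, 12, 14]
Stage 4 (AMPLIFY -1): 0*-1=0, 0*-1=0, 10*-1=-10, -6*-1=6, 12*-1=-12, 14*-1=-14 -> [0, 0, -10, 6, -12, -14]

Answer: 0 0 -10 6 -12 -14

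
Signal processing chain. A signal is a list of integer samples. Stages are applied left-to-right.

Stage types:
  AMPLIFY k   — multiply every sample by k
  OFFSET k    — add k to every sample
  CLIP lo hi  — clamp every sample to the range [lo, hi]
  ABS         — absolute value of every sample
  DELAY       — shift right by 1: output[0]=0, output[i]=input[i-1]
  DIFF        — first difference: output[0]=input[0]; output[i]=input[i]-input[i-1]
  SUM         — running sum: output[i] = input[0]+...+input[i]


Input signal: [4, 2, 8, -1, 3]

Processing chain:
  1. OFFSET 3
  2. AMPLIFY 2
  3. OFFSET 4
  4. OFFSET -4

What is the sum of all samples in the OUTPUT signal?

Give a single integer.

Input: [4, 2, 8, -1, 3]
Stage 1 (OFFSET 3): 4+3=7, 2+3=5, 8+3=11, -1+3=2, 3+3=6 -> [7, 5, 11, 2, 6]
Stage 2 (AMPLIFY 2): 7*2=14, 5*2=10, 11*2=22, 2*2=4, 6*2=12 -> [14, 10, 22, 4, 12]
Stage 3 (OFFSET 4): 14+4=18, 10+4=14, 22+4=26, 4+4=8, 12+4=16 -> [18, 14, 26, 8, 16]
Stage 4 (OFFSET -4): 18+-4=14, 14+-4=10, 26+-4=22, 8+-4=4, 16+-4=12 -> [14, 10, 22, 4, 12]
Output sum: 62

Answer: 62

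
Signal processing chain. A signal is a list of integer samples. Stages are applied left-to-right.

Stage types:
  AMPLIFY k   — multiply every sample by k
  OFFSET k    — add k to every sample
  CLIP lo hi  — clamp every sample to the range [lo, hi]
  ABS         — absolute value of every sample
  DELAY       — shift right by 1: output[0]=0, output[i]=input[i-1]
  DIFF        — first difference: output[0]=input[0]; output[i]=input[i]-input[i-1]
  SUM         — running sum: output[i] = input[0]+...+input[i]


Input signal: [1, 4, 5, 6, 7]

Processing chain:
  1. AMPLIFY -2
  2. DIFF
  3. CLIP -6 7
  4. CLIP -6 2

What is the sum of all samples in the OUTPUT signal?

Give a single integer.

Input: [1, 4, 5, 6, 7]
Stage 1 (AMPLIFY -2): 1*-2=-2, 4*-2=-8, 5*-2=-10, 6*-2=-12, 7*-2=-14 -> [-2, -8, -10, -12, -14]
Stage 2 (DIFF): s[0]=-2, -8--2=-6, -10--8=-2, -12--10=-2, -14--12=-2 -> [-2, -6, -2, -2, -2]
Stage 3 (CLIP -6 7): clip(-2,-6,7)=-2, clip(-6,-6,7)=-6, clip(-2,-6,7)=-2, clip(-2,-6,7)=-2, clip(-2,-6,7)=-2 -> [-2, -6, -2, -2, -2]
Stage 4 (CLIP -6 2): clip(-2,-6,2)=-2, clip(-6,-6,2)=-6, clip(-2,-6,2)=-2, clip(-2,-6,2)=-2, clip(-2,-6,2)=-2 -> [-2, -6, -2, -2, -2]
Output sum: -14

Answer: -14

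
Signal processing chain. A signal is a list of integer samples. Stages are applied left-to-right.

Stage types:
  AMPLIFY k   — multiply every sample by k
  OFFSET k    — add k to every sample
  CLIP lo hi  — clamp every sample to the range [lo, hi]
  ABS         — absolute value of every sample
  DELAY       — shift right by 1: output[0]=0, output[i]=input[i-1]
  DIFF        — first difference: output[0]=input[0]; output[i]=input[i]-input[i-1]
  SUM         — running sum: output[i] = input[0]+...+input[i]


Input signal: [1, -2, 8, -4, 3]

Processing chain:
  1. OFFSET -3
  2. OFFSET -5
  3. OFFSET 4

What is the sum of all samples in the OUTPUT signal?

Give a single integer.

Input: [1, -2, 8, -4, 3]
Stage 1 (OFFSET -3): 1+-3=-2, -2+-3=-5, 8+-3=5, -4+-3=-7, 3+-3=0 -> [-2, -5, 5, -7, 0]
Stage 2 (OFFSET -5): -2+-5=-7, -5+-5=-10, 5+-5=0, -7+-5=-12, 0+-5=-5 -> [-7, -10, 0, -12, -5]
Stage 3 (OFFSET 4): -7+4=-3, -10+4=-6, 0+4=4, -12+4=-8, -5+4=-1 -> [-3, -6, 4, -8, -1]
Output sum: -14

Answer: -14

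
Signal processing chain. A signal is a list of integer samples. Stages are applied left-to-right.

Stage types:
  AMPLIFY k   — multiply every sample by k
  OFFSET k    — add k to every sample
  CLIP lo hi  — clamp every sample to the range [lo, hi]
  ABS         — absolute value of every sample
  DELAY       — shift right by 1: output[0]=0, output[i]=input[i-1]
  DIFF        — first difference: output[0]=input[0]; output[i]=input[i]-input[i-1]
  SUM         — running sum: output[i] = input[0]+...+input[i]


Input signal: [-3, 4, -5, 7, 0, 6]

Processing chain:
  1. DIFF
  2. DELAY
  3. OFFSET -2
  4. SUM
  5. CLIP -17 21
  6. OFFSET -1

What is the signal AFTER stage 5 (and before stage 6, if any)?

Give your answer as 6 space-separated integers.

Input: [-3, 4, -5, 7, 0, 6]
Stage 1 (DIFF): s[0]=-3, 4--3=7, -5-4=-9, 7--5=12, 0-7=-7, 6-0=6 -> [-3, 7, -9, 12, -7, 6]
Stage 2 (DELAY): [0, -3, 7, -9, 12, -7] = [0, -3, 7, -9, 12, -7] -> [0, -3, 7, -9, 12, -7]
Stage 3 (OFFSET -2): 0+-2=-2, -3+-2=-5, 7+-2=5, -9+-2=-11, 12+-2=10, -7+-2=-9 -> [-2, -5, 5, -11, 10, -9]
Stage 4 (SUM): sum[0..0]=-2, sum[0..1]=-7, sum[0..2]=-2, sum[0..3]=-13, sum[0..4]=-3, sum[0..5]=-12 -> [-2, -7, -2, -13, -3, -12]
Stage 5 (CLIP -17 21): clip(-2,-17,21)=-2, clip(-7,-17,21)=-7, clip(-2,-17,21)=-2, clip(-13,-17,21)=-13, clip(-3,-17,21)=-3, clip(-12,-17,21)=-12 -> [-2, -7, -2, -13, -3, -12]

Answer: -2 -7 -2 -13 -3 -12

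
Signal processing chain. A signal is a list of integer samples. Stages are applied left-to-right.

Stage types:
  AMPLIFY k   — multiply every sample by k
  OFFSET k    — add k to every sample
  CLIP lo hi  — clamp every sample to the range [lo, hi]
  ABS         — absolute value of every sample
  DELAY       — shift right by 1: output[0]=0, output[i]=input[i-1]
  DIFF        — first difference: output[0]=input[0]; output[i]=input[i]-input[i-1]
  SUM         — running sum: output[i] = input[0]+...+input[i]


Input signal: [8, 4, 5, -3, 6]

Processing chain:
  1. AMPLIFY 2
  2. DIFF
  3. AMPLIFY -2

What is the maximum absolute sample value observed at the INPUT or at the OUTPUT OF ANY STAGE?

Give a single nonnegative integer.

Answer: 36

Derivation:
Input: [8, 4, 5, -3, 6] (max |s|=8)
Stage 1 (AMPLIFY 2): 8*2=16, 4*2=8, 5*2=10, -3*2=-6, 6*2=12 -> [16, 8, 10, -6, 12] (max |s|=16)
Stage 2 (DIFF): s[0]=16, 8-16=-8, 10-8=2, -6-10=-16, 12--6=18 -> [16, -8, 2, -16, 18] (max |s|=18)
Stage 3 (AMPLIFY -2): 16*-2=-32, -8*-2=16, 2*-2=-4, -16*-2=32, 18*-2=-36 -> [-32, 16, -4, 32, -36] (max |s|=36)
Overall max amplitude: 36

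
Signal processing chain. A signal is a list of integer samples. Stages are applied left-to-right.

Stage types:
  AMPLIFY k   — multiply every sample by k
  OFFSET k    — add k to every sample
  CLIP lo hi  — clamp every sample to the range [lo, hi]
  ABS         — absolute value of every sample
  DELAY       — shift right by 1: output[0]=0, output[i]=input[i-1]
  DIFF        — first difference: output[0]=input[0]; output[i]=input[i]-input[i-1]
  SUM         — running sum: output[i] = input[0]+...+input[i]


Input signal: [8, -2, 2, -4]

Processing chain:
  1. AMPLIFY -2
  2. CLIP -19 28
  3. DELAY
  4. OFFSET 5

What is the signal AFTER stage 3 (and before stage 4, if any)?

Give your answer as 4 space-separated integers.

Answer: 0 -16 4 -4

Derivation:
Input: [8, -2, 2, -4]
Stage 1 (AMPLIFY -2): 8*-2=-16, -2*-2=4, 2*-2=-4, -4*-2=8 -> [-16, 4, -4, 8]
Stage 2 (CLIP -19 28): clip(-16,-19,28)=-16, clip(4,-19,28)=4, clip(-4,-19,28)=-4, clip(8,-19,28)=8 -> [-16, 4, -4, 8]
Stage 3 (DELAY): [0, -16, 4, -4] = [0, -16, 4, -4] -> [0, -16, 4, -4]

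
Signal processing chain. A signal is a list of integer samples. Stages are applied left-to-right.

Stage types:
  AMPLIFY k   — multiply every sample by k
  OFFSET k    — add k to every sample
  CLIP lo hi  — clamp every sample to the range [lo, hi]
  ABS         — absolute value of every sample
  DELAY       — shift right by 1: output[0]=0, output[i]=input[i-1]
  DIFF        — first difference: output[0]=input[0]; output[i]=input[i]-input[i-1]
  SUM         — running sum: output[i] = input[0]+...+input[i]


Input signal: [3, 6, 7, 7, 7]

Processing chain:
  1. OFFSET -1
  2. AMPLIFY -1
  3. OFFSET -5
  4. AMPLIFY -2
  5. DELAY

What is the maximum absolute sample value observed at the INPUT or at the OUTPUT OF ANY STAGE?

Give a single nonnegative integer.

Input: [3, 6, 7, 7, 7] (max |s|=7)
Stage 1 (OFFSET -1): 3+-1=2, 6+-1=5, 7+-1=6, 7+-1=6, 7+-1=6 -> [2, 5, 6, 6, 6] (max |s|=6)
Stage 2 (AMPLIFY -1): 2*-1=-2, 5*-1=-5, 6*-1=-6, 6*-1=-6, 6*-1=-6 -> [-2, -5, -6, -6, -6] (max |s|=6)
Stage 3 (OFFSET -5): -2+-5=-7, -5+-5=-10, -6+-5=-11, -6+-5=-11, -6+-5=-11 -> [-7, -10, -11, -11, -11] (max |s|=11)
Stage 4 (AMPLIFY -2): -7*-2=14, -10*-2=20, -11*-2=22, -11*-2=22, -11*-2=22 -> [14, 20, 22, 22, 22] (max |s|=22)
Stage 5 (DELAY): [0, 14, 20, 22, 22] = [0, 14, 20, 22, 22] -> [0, 14, 20, 22, 22] (max |s|=22)
Overall max amplitude: 22

Answer: 22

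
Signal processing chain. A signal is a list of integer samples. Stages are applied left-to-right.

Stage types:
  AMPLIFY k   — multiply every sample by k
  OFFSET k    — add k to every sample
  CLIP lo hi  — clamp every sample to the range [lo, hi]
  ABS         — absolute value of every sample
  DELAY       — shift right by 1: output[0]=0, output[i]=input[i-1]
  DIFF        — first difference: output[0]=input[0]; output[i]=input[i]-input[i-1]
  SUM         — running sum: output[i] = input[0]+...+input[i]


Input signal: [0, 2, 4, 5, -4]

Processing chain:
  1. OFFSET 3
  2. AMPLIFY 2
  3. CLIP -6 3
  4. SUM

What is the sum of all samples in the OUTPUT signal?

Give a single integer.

Input: [0, 2, 4, 5, -4]
Stage 1 (OFFSET 3): 0+3=3, 2+3=5, 4+3=7, 5+3=8, -4+3=-1 -> [3, 5, 7, 8, -1]
Stage 2 (AMPLIFY 2): 3*2=6, 5*2=10, 7*2=14, 8*2=16, -1*2=-2 -> [6, 10, 14, 16, -2]
Stage 3 (CLIP -6 3): clip(6,-6,3)=3, clip(10,-6,3)=3, clip(14,-6,3)=3, clip(16,-6,3)=3, clip(-2,-6,3)=-2 -> [3, 3, 3, 3, -2]
Stage 4 (SUM): sum[0..0]=3, sum[0..1]=6, sum[0..2]=9, sum[0..3]=12, sum[0..4]=10 -> [3, 6, 9, 12, 10]
Output sum: 40

Answer: 40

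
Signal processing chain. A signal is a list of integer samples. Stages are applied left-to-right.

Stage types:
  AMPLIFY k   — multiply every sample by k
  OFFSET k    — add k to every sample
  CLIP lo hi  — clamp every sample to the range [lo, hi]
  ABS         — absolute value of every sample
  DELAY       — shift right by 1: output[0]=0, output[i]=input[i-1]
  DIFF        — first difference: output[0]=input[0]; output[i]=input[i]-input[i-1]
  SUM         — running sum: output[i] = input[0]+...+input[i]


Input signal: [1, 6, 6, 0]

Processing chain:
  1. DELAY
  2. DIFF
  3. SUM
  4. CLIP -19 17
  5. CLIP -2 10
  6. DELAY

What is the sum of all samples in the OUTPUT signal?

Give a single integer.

Answer: 7

Derivation:
Input: [1, 6, 6, 0]
Stage 1 (DELAY): [0, 1, 6, 6] = [0, 1, 6, 6] -> [0, 1, 6, 6]
Stage 2 (DIFF): s[0]=0, 1-0=1, 6-1=5, 6-6=0 -> [0, 1, 5, 0]
Stage 3 (SUM): sum[0..0]=0, sum[0..1]=1, sum[0..2]=6, sum[0..3]=6 -> [0, 1, 6, 6]
Stage 4 (CLIP -19 17): clip(0,-19,17)=0, clip(1,-19,17)=1, clip(6,-19,17)=6, clip(6,-19,17)=6 -> [0, 1, 6, 6]
Stage 5 (CLIP -2 10): clip(0,-2,10)=0, clip(1,-2,10)=1, clip(6,-2,10)=6, clip(6,-2,10)=6 -> [0, 1, 6, 6]
Stage 6 (DELAY): [0, 0, 1, 6] = [0, 0, 1, 6] -> [0, 0, 1, 6]
Output sum: 7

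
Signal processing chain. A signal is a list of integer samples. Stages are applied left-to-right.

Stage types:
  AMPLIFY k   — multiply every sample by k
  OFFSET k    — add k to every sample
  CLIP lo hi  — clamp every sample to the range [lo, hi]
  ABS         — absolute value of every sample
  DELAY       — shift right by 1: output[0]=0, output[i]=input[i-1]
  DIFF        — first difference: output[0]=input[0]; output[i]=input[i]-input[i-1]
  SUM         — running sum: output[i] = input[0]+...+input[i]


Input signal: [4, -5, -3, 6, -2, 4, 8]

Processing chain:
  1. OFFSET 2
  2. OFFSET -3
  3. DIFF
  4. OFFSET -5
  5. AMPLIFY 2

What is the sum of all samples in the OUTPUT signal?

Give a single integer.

Answer: -56

Derivation:
Input: [4, -5, -3, 6, -2, 4, 8]
Stage 1 (OFFSET 2): 4+2=6, -5+2=-3, -3+2=-1, 6+2=8, -2+2=0, 4+2=6, 8+2=10 -> [6, -3, -1, 8, 0, 6, 10]
Stage 2 (OFFSET -3): 6+-3=3, -3+-3=-6, -1+-3=-4, 8+-3=5, 0+-3=-3, 6+-3=3, 10+-3=7 -> [3, -6, -4, 5, -3, 3, 7]
Stage 3 (DIFF): s[0]=3, -6-3=-9, -4--6=2, 5--4=9, -3-5=-8, 3--3=6, 7-3=4 -> [3, -9, 2, 9, -8, 6, 4]
Stage 4 (OFFSET -5): 3+-5=-2, -9+-5=-14, 2+-5=-3, 9+-5=4, -8+-5=-13, 6+-5=1, 4+-5=-1 -> [-2, -14, -3, 4, -13, 1, -1]
Stage 5 (AMPLIFY 2): -2*2=-4, -14*2=-28, -3*2=-6, 4*2=8, -13*2=-26, 1*2=2, -1*2=-2 -> [-4, -28, -6, 8, -26, 2, -2]
Output sum: -56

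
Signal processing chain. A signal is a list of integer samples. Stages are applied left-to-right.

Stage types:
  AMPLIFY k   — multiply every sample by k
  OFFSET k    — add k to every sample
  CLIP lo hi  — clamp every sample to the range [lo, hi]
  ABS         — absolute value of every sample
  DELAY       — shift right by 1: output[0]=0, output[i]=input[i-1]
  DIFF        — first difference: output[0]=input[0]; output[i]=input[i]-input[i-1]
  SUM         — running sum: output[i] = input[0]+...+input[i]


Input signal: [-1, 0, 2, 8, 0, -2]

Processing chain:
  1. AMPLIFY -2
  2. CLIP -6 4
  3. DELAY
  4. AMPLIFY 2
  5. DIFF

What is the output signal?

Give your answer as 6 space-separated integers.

Answer: 0 4 -4 -8 -4 12

Derivation:
Input: [-1, 0, 2, 8, 0, -2]
Stage 1 (AMPLIFY -2): -1*-2=2, 0*-2=0, 2*-2=-4, 8*-2=-16, 0*-2=0, -2*-2=4 -> [2, 0, -4, -16, 0, 4]
Stage 2 (CLIP -6 4): clip(2,-6,4)=2, clip(0,-6,4)=0, clip(-4,-6,4)=-4, clip(-16,-6,4)=-6, clip(0,-6,4)=0, clip(4,-6,4)=4 -> [2, 0, -4, -6, 0, 4]
Stage 3 (DELAY): [0, 2, 0, -4, -6, 0] = [0, 2, 0, -4, -6, 0] -> [0, 2, 0, -4, -6, 0]
Stage 4 (AMPLIFY 2): 0*2=0, 2*2=4, 0*2=0, -4*2=-8, -6*2=-12, 0*2=0 -> [0, 4, 0, -8, -12, 0]
Stage 5 (DIFF): s[0]=0, 4-0=4, 0-4=-4, -8-0=-8, -12--8=-4, 0--12=12 -> [0, 4, -4, -8, -4, 12]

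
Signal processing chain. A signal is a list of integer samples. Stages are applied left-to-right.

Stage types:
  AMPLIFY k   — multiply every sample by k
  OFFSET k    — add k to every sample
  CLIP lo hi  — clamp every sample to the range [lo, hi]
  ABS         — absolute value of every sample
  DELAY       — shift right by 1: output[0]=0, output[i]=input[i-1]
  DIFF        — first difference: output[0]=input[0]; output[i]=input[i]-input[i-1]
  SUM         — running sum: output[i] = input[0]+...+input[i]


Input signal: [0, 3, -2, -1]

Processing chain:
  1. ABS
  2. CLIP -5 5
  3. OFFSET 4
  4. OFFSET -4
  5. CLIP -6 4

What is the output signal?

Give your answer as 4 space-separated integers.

Answer: 0 3 2 1

Derivation:
Input: [0, 3, -2, -1]
Stage 1 (ABS): |0|=0, |3|=3, |-2|=2, |-1|=1 -> [0, 3, 2, 1]
Stage 2 (CLIP -5 5): clip(0,-5,5)=0, clip(3,-5,5)=3, clip(2,-5,5)=2, clip(1,-5,5)=1 -> [0, 3, 2, 1]
Stage 3 (OFFSET 4): 0+4=4, 3+4=7, 2+4=6, 1+4=5 -> [4, 7, 6, 5]
Stage 4 (OFFSET -4): 4+-4=0, 7+-4=3, 6+-4=2, 5+-4=1 -> [0, 3, 2, 1]
Stage 5 (CLIP -6 4): clip(0,-6,4)=0, clip(3,-6,4)=3, clip(2,-6,4)=2, clip(1,-6,4)=1 -> [0, 3, 2, 1]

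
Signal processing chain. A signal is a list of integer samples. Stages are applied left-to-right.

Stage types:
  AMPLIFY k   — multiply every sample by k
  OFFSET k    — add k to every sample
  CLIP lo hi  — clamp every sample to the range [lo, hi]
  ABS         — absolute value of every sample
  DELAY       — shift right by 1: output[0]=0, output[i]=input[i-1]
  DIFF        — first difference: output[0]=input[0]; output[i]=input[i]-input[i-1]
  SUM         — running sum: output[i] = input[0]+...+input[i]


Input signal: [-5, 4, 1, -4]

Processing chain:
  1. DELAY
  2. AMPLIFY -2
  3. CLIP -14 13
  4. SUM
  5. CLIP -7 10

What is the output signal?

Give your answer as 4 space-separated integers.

Input: [-5, 4, 1, -4]
Stage 1 (DELAY): [0, -5, 4, 1] = [0, -5, 4, 1] -> [0, -5, 4, 1]
Stage 2 (AMPLIFY -2): 0*-2=0, -5*-2=10, 4*-2=-8, 1*-2=-2 -> [0, 10, -8, -2]
Stage 3 (CLIP -14 13): clip(0,-14,13)=0, clip(10,-14,13)=10, clip(-8,-14,13)=-8, clip(-2,-14,13)=-2 -> [0, 10, -8, -2]
Stage 4 (SUM): sum[0..0]=0, sum[0..1]=10, sum[0..2]=2, sum[0..3]=0 -> [0, 10, 2, 0]
Stage 5 (CLIP -7 10): clip(0,-7,10)=0, clip(10,-7,10)=10, clip(2,-7,10)=2, clip(0,-7,10)=0 -> [0, 10, 2, 0]

Answer: 0 10 2 0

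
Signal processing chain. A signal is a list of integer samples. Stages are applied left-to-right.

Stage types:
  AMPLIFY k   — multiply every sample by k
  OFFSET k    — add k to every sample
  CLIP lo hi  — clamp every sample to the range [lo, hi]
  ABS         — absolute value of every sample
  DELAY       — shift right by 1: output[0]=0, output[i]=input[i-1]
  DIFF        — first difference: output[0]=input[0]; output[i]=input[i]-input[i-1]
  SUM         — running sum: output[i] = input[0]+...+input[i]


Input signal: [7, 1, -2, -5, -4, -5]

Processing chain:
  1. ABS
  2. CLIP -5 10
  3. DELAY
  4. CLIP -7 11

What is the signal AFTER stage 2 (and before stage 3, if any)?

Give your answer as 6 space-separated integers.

Input: [7, 1, -2, -5, -4, -5]
Stage 1 (ABS): |7|=7, |1|=1, |-2|=2, |-5|=5, |-4|=4, |-5|=5 -> [7, 1, 2, 5, 4, 5]
Stage 2 (CLIP -5 10): clip(7,-5,10)=7, clip(1,-5,10)=1, clip(2,-5,10)=2, clip(5,-5,10)=5, clip(4,-5,10)=4, clip(5,-5,10)=5 -> [7, 1, 2, 5, 4, 5]

Answer: 7 1 2 5 4 5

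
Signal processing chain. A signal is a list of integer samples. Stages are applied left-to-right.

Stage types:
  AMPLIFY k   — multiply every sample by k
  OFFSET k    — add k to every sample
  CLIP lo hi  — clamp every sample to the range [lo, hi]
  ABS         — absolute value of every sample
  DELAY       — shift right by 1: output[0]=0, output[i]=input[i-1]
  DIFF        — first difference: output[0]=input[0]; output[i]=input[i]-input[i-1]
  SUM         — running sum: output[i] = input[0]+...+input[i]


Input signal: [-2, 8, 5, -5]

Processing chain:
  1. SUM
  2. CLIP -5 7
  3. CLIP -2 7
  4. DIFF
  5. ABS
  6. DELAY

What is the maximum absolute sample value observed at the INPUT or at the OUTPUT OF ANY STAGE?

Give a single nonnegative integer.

Answer: 11

Derivation:
Input: [-2, 8, 5, -5] (max |s|=8)
Stage 1 (SUM): sum[0..0]=-2, sum[0..1]=6, sum[0..2]=11, sum[0..3]=6 -> [-2, 6, 11, 6] (max |s|=11)
Stage 2 (CLIP -5 7): clip(-2,-5,7)=-2, clip(6,-5,7)=6, clip(11,-5,7)=7, clip(6,-5,7)=6 -> [-2, 6, 7, 6] (max |s|=7)
Stage 3 (CLIP -2 7): clip(-2,-2,7)=-2, clip(6,-2,7)=6, clip(7,-2,7)=7, clip(6,-2,7)=6 -> [-2, 6, 7, 6] (max |s|=7)
Stage 4 (DIFF): s[0]=-2, 6--2=8, 7-6=1, 6-7=-1 -> [-2, 8, 1, -1] (max |s|=8)
Stage 5 (ABS): |-2|=2, |8|=8, |1|=1, |-1|=1 -> [2, 8, 1, 1] (max |s|=8)
Stage 6 (DELAY): [0, 2, 8, 1] = [0, 2, 8, 1] -> [0, 2, 8, 1] (max |s|=8)
Overall max amplitude: 11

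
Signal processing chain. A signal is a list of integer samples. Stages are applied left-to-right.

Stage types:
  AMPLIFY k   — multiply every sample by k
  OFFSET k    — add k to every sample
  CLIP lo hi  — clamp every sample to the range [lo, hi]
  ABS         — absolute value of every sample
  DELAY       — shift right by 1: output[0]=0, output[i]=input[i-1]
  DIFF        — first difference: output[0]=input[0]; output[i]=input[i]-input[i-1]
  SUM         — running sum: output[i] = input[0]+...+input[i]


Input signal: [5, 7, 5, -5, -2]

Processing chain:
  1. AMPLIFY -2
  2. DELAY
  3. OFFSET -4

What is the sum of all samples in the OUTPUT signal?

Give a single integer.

Input: [5, 7, 5, -5, -2]
Stage 1 (AMPLIFY -2): 5*-2=-10, 7*-2=-14, 5*-2=-10, -5*-2=10, -2*-2=4 -> [-10, -14, -10, 10, 4]
Stage 2 (DELAY): [0, -10, -14, -10, 10] = [0, -10, -14, -10, 10] -> [0, -10, -14, -10, 10]
Stage 3 (OFFSET -4): 0+-4=-4, -10+-4=-14, -14+-4=-18, -10+-4=-14, 10+-4=6 -> [-4, -14, -18, -14, 6]
Output sum: -44

Answer: -44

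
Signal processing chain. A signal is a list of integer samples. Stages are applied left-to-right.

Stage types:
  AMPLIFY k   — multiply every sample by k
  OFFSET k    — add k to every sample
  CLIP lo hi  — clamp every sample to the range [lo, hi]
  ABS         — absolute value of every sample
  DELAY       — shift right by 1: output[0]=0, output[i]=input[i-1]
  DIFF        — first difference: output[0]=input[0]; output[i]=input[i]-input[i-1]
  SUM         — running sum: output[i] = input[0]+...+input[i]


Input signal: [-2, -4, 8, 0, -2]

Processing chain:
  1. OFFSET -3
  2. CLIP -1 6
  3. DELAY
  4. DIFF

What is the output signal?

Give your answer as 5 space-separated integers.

Input: [-2, -4, 8, 0, -2]
Stage 1 (OFFSET -3): -2+-3=-5, -4+-3=-7, 8+-3=5, 0+-3=-3, -2+-3=-5 -> [-5, -7, 5, -3, -5]
Stage 2 (CLIP -1 6): clip(-5,-1,6)=-1, clip(-7,-1,6)=-1, clip(5,-1,6)=5, clip(-3,-1,6)=-1, clip(-5,-1,6)=-1 -> [-1, -1, 5, -1, -1]
Stage 3 (DELAY): [0, -1, -1, 5, -1] = [0, -1, -1, 5, -1] -> [0, -1, -1, 5, -1]
Stage 4 (DIFF): s[0]=0, -1-0=-1, -1--1=0, 5--1=6, -1-5=-6 -> [0, -1, 0, 6, -6]

Answer: 0 -1 0 6 -6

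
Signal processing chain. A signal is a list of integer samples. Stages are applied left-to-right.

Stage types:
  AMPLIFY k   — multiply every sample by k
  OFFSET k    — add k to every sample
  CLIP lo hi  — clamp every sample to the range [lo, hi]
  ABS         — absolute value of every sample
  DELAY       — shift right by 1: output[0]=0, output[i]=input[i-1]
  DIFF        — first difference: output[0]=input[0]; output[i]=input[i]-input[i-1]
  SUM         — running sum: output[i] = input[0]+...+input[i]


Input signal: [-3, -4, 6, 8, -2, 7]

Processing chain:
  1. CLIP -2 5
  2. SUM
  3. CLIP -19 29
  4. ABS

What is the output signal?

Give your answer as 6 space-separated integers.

Input: [-3, -4, 6, 8, -2, 7]
Stage 1 (CLIP -2 5): clip(-3,-2,5)=-2, clip(-4,-2,5)=-2, clip(6,-2,5)=5, clip(8,-2,5)=5, clip(-2,-2,5)=-2, clip(7,-2,5)=5 -> [-2, -2, 5, 5, -2, 5]
Stage 2 (SUM): sum[0..0]=-2, sum[0..1]=-4, sum[0..2]=1, sum[0..3]=6, sum[0..4]=4, sum[0..5]=9 -> [-2, -4, 1, 6, 4, 9]
Stage 3 (CLIP -19 29): clip(-2,-19,29)=-2, clip(-4,-19,29)=-4, clip(1,-19,29)=1, clip(6,-19,29)=6, clip(4,-19,29)=4, clip(9,-19,29)=9 -> [-2, -4, 1, 6, 4, 9]
Stage 4 (ABS): |-2|=2, |-4|=4, |1|=1, |6|=6, |4|=4, |9|=9 -> [2, 4, 1, 6, 4, 9]

Answer: 2 4 1 6 4 9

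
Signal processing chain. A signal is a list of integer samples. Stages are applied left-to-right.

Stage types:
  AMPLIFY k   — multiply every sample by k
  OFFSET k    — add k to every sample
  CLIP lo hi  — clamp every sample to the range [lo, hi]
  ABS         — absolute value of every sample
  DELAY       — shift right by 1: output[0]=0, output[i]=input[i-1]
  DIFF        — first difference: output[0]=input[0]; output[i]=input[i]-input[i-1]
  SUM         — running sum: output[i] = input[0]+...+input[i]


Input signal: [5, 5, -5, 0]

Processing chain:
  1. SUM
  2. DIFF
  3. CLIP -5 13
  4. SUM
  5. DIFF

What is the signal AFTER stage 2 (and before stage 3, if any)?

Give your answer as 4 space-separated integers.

Input: [5, 5, -5, 0]
Stage 1 (SUM): sum[0..0]=5, sum[0..1]=10, sum[0..2]=5, sum[0..3]=5 -> [5, 10, 5, 5]
Stage 2 (DIFF): s[0]=5, 10-5=5, 5-10=-5, 5-5=0 -> [5, 5, -5, 0]

Answer: 5 5 -5 0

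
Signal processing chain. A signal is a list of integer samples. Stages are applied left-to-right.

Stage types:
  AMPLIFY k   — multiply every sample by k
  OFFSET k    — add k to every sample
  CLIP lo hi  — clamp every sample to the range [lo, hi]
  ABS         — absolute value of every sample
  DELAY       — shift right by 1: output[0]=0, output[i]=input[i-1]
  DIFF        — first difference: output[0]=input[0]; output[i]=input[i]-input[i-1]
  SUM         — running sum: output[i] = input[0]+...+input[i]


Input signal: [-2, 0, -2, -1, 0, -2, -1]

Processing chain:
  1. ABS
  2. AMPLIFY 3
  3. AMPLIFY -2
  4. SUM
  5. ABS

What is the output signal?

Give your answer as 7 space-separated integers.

Answer: 12 12 24 30 30 42 48

Derivation:
Input: [-2, 0, -2, -1, 0, -2, -1]
Stage 1 (ABS): |-2|=2, |0|=0, |-2|=2, |-1|=1, |0|=0, |-2|=2, |-1|=1 -> [2, 0, 2, 1, 0, 2, 1]
Stage 2 (AMPLIFY 3): 2*3=6, 0*3=0, 2*3=6, 1*3=3, 0*3=0, 2*3=6, 1*3=3 -> [6, 0, 6, 3, 0, 6, 3]
Stage 3 (AMPLIFY -2): 6*-2=-12, 0*-2=0, 6*-2=-12, 3*-2=-6, 0*-2=0, 6*-2=-12, 3*-2=-6 -> [-12, 0, -12, -6, 0, -12, -6]
Stage 4 (SUM): sum[0..0]=-12, sum[0..1]=-12, sum[0..2]=-24, sum[0..3]=-30, sum[0..4]=-30, sum[0..5]=-42, sum[0..6]=-48 -> [-12, -12, -24, -30, -30, -42, -48]
Stage 5 (ABS): |-12|=12, |-12|=12, |-24|=24, |-30|=30, |-30|=30, |-42|=42, |-48|=48 -> [12, 12, 24, 30, 30, 42, 48]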